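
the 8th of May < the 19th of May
True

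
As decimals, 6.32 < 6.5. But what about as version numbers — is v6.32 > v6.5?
True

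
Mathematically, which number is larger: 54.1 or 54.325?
54.325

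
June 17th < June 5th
False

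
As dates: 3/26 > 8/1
False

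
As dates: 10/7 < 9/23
False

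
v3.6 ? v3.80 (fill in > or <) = <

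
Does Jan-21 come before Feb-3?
Yes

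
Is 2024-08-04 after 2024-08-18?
No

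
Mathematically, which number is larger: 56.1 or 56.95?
56.95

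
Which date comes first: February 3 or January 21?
January 21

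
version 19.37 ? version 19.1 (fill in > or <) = >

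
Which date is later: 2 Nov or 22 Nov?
22 Nov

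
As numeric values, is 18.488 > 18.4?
True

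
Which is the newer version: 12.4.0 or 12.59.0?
12.59.0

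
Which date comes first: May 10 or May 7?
May 7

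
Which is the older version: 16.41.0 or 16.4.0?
16.4.0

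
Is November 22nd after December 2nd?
No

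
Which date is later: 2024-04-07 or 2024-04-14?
2024-04-14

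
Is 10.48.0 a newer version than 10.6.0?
Yes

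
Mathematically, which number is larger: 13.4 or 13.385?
13.4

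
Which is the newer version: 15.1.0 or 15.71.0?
15.71.0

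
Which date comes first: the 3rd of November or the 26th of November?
the 3rd of November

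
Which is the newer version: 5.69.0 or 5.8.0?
5.69.0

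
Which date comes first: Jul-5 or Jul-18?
Jul-5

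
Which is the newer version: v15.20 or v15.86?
v15.86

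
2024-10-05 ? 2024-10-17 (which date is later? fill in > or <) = <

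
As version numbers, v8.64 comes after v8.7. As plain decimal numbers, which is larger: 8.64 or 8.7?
8.7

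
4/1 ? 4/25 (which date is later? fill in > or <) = <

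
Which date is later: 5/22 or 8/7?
8/7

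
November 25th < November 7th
False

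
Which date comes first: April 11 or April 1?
April 1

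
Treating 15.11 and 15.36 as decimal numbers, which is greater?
15.36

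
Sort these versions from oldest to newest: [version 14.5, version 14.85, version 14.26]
[version 14.5, version 14.26, version 14.85]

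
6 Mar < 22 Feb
False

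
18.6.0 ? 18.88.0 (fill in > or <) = <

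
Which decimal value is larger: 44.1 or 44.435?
44.435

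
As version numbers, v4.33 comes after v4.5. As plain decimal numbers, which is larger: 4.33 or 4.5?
4.5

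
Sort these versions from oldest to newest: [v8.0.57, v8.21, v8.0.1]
[v8.0.1, v8.0.57, v8.21]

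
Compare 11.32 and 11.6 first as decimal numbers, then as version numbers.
As decimals: 11.32 < 11.6. As versions: v11.32 > v11.6 (minor version 32 > 6).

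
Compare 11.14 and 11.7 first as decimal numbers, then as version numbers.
As decimals: 11.14 < 11.7. As versions: v11.14 > v11.7 (minor version 14 > 7).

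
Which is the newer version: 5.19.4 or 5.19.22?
5.19.22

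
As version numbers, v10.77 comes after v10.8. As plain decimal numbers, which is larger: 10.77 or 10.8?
10.8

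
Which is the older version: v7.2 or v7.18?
v7.2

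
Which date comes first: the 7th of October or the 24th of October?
the 7th of October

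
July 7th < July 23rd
True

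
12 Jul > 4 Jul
True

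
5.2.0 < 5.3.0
True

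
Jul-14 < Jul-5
False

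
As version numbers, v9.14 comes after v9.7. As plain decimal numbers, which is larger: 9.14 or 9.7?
9.7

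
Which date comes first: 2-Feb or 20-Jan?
20-Jan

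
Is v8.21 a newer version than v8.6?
Yes. Version numbers are compared segment by segment as integers, not as decimals: minor version 21 > 6, so v8.21 > v8.6 (even though the decimal 8.21 < 8.6).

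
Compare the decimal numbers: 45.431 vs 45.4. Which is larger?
45.431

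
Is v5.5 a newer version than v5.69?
No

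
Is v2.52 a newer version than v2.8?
Yes. Version numbers are compared segment by segment as integers, not as decimals: minor version 52 > 8, so v2.52 > v2.8 (even though the decimal 2.52 < 2.8).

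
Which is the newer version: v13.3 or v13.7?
v13.7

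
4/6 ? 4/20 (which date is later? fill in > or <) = <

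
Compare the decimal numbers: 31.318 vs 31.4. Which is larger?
31.4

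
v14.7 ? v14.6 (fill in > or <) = >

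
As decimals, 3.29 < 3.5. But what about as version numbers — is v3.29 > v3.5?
True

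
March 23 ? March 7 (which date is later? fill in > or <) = >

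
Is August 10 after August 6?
Yes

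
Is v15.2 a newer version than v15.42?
No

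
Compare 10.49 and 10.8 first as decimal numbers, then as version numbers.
As decimals: 10.49 < 10.8. As versions: v10.49 > v10.8 (minor version 49 > 8).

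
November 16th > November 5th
True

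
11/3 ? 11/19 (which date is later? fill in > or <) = <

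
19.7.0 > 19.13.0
False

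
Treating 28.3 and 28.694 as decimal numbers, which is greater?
28.694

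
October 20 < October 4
False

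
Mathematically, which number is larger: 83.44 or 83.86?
83.86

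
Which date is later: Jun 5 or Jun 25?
Jun 25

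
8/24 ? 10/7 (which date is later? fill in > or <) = <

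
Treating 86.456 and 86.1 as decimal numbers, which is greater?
86.456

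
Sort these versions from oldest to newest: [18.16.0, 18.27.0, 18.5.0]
[18.5.0, 18.16.0, 18.27.0]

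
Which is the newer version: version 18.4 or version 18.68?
version 18.68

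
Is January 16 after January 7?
Yes. Day 16 comes after day 7 in January — this is a date comparison, not a decimal one (the decimal 1.16 would be smaller than 1.7).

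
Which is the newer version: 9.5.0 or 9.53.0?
9.53.0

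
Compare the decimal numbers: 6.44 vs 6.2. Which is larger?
6.44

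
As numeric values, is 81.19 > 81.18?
True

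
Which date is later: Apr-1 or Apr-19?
Apr-19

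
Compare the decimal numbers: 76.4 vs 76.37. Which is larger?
76.4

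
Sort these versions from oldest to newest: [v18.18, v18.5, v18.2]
[v18.2, v18.5, v18.18]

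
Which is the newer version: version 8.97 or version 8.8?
version 8.97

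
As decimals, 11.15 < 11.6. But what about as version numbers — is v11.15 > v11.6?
True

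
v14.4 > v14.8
False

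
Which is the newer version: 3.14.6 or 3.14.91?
3.14.91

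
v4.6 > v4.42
False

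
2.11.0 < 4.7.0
True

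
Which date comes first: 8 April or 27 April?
8 April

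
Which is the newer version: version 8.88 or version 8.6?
version 8.88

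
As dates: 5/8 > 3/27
True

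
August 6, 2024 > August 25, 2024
False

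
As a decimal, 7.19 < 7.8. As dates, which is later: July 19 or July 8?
July 19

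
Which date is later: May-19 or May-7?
May-19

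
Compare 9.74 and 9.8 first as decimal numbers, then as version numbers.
As decimals: 9.74 < 9.8. As versions: v9.74 > v9.8 (minor version 74 > 8).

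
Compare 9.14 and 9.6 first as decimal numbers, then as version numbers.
As decimals: 9.14 < 9.6. As versions: v9.14 > v9.6 (minor version 14 > 6).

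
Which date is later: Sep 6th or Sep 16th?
Sep 16th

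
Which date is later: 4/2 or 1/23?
4/2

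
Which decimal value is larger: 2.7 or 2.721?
2.721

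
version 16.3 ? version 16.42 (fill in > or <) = <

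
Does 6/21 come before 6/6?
No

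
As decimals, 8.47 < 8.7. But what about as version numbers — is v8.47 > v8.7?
True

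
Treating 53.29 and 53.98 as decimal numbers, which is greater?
53.98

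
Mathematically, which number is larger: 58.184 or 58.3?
58.3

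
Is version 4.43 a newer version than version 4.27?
Yes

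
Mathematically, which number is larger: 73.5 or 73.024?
73.5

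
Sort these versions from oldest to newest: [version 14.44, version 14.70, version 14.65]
[version 14.44, version 14.65, version 14.70]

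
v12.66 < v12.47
False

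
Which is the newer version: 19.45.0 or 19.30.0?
19.45.0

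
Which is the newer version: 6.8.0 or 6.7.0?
6.8.0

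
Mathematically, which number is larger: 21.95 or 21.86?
21.95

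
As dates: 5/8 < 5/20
True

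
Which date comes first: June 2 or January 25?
January 25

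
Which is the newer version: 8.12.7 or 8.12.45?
8.12.45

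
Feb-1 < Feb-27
True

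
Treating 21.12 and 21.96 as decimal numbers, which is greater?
21.96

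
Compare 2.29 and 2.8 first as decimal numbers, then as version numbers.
As decimals: 2.29 < 2.8. As versions: v2.29 > v2.8 (minor version 29 > 8).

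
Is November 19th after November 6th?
Yes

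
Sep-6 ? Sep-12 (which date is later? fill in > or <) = <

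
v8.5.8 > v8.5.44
False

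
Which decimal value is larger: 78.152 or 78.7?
78.7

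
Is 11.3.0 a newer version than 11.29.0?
No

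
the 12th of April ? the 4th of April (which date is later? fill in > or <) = >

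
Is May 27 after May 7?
Yes. Day 27 comes after day 7 in May — this is a date comparison, not a decimal one (the decimal 5.27 would be smaller than 5.7).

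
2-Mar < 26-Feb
False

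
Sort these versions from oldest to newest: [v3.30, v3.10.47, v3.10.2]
[v3.10.2, v3.10.47, v3.30]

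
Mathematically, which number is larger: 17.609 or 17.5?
17.609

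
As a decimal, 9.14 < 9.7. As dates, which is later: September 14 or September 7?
September 14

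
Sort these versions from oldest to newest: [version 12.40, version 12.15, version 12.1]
[version 12.1, version 12.15, version 12.40]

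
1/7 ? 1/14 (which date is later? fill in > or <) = <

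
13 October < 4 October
False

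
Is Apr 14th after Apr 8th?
Yes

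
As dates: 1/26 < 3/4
True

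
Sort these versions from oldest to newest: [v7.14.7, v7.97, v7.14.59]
[v7.14.7, v7.14.59, v7.97]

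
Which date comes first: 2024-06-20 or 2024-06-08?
2024-06-08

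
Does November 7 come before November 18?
Yes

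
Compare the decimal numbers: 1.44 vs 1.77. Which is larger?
1.77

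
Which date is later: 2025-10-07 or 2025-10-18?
2025-10-18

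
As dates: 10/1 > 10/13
False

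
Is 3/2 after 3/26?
No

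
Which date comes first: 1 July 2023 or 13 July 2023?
1 July 2023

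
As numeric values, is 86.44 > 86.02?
True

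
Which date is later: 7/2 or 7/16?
7/16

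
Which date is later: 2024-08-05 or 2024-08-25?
2024-08-25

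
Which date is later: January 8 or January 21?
January 21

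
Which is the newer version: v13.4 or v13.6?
v13.6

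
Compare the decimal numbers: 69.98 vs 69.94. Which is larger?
69.98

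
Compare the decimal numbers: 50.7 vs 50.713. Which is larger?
50.713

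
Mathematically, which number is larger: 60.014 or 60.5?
60.5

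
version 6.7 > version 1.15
True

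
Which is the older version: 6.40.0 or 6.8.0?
6.8.0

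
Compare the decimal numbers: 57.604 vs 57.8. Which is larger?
57.8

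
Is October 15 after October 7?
Yes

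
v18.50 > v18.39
True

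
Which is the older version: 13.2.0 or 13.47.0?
13.2.0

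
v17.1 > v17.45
False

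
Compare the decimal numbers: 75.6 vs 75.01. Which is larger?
75.6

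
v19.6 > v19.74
False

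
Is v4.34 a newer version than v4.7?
Yes. Version numbers are compared segment by segment as integers, not as decimals: minor version 34 > 7, so v4.34 > v4.7 (even though the decimal 4.34 < 4.7).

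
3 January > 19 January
False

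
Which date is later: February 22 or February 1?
February 22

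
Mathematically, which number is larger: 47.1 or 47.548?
47.548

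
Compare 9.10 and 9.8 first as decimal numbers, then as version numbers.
As decimals: 9.10 < 9.8. As versions: v9.10 > v9.8 (minor version 10 > 8).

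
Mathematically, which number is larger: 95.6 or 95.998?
95.998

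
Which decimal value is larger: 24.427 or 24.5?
24.5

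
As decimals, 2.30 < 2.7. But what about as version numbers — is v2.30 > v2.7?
True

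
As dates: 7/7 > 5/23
True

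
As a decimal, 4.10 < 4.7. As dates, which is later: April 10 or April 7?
April 10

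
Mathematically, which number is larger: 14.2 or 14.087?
14.2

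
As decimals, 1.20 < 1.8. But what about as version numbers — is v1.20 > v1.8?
True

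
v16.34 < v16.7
False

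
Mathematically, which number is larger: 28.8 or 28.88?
28.88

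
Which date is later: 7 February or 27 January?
7 February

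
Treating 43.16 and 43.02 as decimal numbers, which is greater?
43.16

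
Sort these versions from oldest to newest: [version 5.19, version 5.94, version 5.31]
[version 5.19, version 5.31, version 5.94]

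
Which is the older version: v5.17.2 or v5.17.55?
v5.17.2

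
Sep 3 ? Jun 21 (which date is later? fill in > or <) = >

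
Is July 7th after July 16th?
No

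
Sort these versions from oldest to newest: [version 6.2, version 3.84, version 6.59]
[version 3.84, version 6.2, version 6.59]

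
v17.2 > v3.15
True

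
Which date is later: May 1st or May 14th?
May 14th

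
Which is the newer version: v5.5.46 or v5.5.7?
v5.5.46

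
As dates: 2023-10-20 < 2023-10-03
False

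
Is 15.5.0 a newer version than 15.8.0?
No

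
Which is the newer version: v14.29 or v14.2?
v14.29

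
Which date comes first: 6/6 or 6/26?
6/6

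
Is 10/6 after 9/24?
Yes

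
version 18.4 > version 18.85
False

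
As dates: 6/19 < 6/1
False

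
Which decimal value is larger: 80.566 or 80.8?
80.8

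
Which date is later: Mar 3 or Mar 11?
Mar 11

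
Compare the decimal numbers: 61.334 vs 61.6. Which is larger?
61.6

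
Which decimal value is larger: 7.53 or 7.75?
7.75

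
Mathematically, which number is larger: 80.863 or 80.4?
80.863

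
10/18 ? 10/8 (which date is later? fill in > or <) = >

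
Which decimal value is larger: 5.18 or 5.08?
5.18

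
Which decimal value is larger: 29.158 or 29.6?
29.6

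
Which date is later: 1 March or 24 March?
24 March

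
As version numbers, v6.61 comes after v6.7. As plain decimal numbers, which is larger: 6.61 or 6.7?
6.7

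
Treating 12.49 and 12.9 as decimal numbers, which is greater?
12.9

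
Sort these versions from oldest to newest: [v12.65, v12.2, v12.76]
[v12.2, v12.65, v12.76]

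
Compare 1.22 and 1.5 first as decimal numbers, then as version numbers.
As decimals: 1.22 < 1.5. As versions: v1.22 > v1.5 (minor version 22 > 5).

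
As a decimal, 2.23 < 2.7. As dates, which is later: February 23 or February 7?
February 23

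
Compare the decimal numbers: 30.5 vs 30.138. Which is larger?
30.5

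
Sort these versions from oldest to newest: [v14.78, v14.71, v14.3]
[v14.3, v14.71, v14.78]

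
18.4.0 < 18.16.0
True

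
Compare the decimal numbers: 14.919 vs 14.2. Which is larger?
14.919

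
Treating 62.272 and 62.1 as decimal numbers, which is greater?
62.272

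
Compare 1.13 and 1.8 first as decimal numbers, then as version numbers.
As decimals: 1.13 < 1.8. As versions: v1.13 > v1.8 (minor version 13 > 8).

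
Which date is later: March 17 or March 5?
March 17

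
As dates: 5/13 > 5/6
True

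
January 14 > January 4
True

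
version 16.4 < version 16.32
True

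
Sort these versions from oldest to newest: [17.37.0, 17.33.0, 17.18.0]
[17.18.0, 17.33.0, 17.37.0]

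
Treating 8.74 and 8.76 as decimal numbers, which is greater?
8.76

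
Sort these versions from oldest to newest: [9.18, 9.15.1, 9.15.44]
[9.15.1, 9.15.44, 9.18]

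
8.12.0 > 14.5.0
False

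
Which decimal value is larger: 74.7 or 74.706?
74.706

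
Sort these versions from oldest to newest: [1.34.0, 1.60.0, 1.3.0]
[1.3.0, 1.34.0, 1.60.0]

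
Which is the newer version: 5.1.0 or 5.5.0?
5.5.0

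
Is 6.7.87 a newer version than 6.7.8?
Yes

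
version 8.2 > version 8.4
False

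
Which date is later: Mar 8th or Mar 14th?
Mar 14th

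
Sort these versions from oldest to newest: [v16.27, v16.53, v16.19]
[v16.19, v16.27, v16.53]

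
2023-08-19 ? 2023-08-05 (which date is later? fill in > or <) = >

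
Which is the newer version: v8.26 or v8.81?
v8.81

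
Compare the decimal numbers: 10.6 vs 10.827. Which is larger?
10.827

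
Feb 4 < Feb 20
True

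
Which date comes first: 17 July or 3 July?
3 July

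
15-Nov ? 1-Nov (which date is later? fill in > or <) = >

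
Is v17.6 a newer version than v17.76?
No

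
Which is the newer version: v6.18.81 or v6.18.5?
v6.18.81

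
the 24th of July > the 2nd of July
True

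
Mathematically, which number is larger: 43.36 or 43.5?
43.5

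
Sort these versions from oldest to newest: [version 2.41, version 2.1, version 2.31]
[version 2.1, version 2.31, version 2.41]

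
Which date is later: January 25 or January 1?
January 25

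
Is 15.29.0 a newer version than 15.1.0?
Yes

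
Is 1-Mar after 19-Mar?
No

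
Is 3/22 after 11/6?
No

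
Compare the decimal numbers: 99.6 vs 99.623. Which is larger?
99.623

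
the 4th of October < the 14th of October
True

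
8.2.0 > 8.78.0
False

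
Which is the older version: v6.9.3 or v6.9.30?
v6.9.3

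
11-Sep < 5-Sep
False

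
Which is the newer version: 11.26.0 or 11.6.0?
11.26.0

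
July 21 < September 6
True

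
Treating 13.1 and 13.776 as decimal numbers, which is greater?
13.776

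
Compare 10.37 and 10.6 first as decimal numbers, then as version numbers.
As decimals: 10.37 < 10.6. As versions: v10.37 > v10.6 (minor version 37 > 6).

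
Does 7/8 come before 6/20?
No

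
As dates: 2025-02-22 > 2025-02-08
True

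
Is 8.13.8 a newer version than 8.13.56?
No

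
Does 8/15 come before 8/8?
No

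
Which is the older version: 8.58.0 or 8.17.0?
8.17.0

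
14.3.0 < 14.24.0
True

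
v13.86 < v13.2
False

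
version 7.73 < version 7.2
False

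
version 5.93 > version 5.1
True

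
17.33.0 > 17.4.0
True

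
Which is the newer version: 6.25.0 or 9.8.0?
9.8.0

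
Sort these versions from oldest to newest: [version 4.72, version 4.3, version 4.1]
[version 4.1, version 4.3, version 4.72]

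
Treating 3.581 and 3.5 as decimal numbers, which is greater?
3.581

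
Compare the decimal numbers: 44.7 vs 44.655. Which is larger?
44.7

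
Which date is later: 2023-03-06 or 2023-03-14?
2023-03-14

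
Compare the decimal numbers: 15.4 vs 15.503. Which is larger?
15.503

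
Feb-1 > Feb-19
False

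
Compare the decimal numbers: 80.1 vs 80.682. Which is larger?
80.682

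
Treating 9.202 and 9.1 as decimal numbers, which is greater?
9.202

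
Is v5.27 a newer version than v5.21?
Yes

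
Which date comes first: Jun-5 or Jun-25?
Jun-5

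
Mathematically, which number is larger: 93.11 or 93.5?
93.5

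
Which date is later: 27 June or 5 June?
27 June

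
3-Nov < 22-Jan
False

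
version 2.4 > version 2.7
False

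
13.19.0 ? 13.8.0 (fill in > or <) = >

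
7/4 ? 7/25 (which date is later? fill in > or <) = <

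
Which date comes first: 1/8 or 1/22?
1/8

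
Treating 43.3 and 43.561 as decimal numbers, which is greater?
43.561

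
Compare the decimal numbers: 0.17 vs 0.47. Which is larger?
0.47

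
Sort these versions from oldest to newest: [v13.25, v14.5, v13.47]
[v13.25, v13.47, v14.5]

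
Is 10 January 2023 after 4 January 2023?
Yes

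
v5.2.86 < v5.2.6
False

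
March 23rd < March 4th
False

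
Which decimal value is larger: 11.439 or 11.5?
11.5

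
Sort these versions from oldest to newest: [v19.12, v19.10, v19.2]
[v19.2, v19.10, v19.12]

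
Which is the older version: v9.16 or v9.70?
v9.16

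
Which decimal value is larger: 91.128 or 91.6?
91.6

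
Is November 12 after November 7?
Yes. Day 12 comes after day 7 in November — this is a date comparison, not a decimal one (the decimal 11.12 would be smaller than 11.7).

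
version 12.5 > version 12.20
False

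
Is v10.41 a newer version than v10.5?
Yes. Version numbers are compared segment by segment as integers, not as decimals: minor version 41 > 5, so v10.41 > v10.5 (even though the decimal 10.41 < 10.5).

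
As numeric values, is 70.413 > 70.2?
True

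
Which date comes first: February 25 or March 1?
February 25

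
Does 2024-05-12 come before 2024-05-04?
No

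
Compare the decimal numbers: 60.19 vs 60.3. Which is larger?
60.3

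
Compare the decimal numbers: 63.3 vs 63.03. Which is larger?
63.3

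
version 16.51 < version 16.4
False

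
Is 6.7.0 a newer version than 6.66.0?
No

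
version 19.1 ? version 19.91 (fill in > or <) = <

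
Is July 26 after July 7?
Yes. Day 26 comes after day 7 in July — this is a date comparison, not a decimal one (the decimal 7.26 would be smaller than 7.7).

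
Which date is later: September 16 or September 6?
September 16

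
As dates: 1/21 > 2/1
False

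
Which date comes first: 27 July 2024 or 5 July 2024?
5 July 2024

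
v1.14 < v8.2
True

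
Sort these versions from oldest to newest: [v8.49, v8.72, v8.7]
[v8.7, v8.49, v8.72]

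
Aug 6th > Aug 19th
False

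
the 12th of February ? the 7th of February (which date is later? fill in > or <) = >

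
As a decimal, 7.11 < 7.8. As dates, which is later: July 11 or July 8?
July 11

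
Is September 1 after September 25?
No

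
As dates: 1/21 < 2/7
True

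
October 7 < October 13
True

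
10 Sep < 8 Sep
False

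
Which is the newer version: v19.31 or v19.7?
v19.31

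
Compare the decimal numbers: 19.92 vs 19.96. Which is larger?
19.96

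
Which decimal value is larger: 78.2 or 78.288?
78.288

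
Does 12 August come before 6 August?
No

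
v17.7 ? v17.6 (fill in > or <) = >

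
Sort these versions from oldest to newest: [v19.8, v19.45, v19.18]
[v19.8, v19.18, v19.45]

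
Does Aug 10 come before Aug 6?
No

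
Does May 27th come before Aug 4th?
Yes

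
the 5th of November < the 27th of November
True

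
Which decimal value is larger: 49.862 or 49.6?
49.862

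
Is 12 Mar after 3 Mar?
Yes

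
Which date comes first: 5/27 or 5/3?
5/3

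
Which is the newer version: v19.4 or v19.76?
v19.76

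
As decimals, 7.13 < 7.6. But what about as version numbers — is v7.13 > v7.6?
True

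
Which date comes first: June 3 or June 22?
June 3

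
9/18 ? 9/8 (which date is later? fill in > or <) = >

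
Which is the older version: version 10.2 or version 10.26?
version 10.2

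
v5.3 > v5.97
False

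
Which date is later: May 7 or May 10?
May 10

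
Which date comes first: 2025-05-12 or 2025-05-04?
2025-05-04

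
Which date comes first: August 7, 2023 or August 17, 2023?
August 7, 2023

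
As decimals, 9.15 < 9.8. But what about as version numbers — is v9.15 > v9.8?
True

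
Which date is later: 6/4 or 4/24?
6/4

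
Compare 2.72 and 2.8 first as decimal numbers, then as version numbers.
As decimals: 2.72 < 2.8. As versions: v2.72 > v2.8 (minor version 72 > 8).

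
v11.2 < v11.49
True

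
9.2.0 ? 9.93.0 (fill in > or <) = <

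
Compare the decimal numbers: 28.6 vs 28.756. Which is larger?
28.756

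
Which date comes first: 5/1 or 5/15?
5/1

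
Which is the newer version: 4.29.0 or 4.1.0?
4.29.0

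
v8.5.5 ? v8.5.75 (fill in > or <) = <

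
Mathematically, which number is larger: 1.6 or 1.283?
1.6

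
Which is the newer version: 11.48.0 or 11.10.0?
11.48.0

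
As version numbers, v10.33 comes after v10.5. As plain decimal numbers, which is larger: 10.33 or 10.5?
10.5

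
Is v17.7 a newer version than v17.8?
No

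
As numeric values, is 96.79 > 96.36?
True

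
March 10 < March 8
False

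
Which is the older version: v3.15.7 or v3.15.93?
v3.15.7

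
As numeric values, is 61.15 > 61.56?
False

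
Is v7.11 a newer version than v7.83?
No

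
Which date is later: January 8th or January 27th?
January 27th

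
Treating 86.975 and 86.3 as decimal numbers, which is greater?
86.975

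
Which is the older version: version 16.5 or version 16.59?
version 16.5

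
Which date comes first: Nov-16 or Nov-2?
Nov-2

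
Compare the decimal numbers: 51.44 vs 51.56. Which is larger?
51.56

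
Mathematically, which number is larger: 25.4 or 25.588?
25.588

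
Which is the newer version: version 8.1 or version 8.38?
version 8.38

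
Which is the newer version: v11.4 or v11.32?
v11.32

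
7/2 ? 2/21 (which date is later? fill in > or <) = >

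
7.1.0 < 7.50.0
True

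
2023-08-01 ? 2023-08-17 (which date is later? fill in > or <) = <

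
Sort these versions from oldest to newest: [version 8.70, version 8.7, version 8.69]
[version 8.7, version 8.69, version 8.70]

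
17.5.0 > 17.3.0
True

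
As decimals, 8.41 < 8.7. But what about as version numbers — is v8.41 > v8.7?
True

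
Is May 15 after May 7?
Yes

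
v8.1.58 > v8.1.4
True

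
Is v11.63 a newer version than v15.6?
No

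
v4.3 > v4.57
False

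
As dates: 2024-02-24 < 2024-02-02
False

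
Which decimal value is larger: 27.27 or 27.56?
27.56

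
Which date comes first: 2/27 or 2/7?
2/7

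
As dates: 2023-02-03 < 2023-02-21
True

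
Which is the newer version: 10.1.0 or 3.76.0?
10.1.0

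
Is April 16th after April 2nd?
Yes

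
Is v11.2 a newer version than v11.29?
No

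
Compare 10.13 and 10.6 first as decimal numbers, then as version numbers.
As decimals: 10.13 < 10.6. As versions: v10.13 > v10.6 (minor version 13 > 6).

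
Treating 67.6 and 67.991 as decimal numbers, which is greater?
67.991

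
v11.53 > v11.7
True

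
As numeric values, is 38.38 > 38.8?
False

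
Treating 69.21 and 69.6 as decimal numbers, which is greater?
69.6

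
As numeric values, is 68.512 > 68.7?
False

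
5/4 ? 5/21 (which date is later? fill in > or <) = <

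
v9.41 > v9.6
True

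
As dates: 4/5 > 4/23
False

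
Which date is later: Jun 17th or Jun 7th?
Jun 17th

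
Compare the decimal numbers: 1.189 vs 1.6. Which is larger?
1.6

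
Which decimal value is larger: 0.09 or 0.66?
0.66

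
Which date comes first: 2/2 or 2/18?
2/2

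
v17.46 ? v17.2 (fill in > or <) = >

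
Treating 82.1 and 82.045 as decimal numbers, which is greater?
82.1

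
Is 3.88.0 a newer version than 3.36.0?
Yes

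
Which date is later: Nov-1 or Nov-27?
Nov-27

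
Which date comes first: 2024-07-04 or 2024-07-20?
2024-07-04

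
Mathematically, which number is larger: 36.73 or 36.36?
36.73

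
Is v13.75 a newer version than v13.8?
Yes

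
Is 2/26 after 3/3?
No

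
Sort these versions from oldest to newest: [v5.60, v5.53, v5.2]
[v5.2, v5.53, v5.60]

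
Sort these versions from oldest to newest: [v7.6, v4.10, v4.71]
[v4.10, v4.71, v7.6]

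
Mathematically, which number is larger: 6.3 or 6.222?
6.3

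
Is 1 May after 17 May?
No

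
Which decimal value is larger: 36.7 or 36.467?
36.7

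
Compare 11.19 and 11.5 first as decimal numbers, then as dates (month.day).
As decimals: 11.19 < 11.5. As dates: 11/19 is later than 11/5 (day 19 > day 5).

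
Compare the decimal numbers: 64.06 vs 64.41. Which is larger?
64.41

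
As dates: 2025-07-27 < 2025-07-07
False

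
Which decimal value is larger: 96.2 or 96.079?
96.2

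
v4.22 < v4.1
False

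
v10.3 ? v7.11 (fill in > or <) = >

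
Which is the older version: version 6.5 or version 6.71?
version 6.5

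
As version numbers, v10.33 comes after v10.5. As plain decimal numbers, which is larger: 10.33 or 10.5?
10.5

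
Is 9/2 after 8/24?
Yes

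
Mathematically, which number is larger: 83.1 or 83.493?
83.493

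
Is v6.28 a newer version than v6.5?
Yes. Version numbers are compared segment by segment as integers, not as decimals: minor version 28 > 5, so v6.28 > v6.5 (even though the decimal 6.28 < 6.5).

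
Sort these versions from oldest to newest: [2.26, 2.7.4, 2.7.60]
[2.7.4, 2.7.60, 2.26]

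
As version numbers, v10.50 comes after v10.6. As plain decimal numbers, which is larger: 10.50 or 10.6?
10.6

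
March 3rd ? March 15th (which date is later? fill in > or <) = <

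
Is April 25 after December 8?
No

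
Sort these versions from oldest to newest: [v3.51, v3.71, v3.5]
[v3.5, v3.51, v3.71]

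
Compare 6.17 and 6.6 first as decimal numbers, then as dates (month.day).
As decimals: 6.17 < 6.6. As dates: 6/17 is later than 6/6 (day 17 > day 6).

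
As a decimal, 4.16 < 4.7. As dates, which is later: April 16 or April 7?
April 16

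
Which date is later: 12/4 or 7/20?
12/4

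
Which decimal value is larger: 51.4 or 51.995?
51.995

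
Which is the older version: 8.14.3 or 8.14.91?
8.14.3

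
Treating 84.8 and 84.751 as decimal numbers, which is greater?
84.8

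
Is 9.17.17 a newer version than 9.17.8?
Yes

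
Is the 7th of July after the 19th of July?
No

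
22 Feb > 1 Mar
False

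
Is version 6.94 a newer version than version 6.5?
Yes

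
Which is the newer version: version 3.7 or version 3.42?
version 3.42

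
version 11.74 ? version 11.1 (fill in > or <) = >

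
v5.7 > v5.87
False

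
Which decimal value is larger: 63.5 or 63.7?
63.7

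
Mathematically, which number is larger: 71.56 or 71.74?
71.74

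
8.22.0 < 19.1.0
True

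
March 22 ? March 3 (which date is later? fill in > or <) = >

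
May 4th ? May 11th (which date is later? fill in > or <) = <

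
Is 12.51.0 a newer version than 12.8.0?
Yes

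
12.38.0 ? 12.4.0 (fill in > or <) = >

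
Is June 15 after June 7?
Yes. Day 15 comes after day 7 in June — this is a date comparison, not a decimal one (the decimal 6.15 would be smaller than 6.7).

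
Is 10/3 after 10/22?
No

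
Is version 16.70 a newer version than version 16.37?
Yes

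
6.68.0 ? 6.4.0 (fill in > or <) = >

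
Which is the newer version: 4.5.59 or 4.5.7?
4.5.59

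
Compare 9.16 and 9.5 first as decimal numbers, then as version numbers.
As decimals: 9.16 < 9.5. As versions: v9.16 > v9.5 (minor version 16 > 5).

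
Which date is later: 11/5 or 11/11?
11/11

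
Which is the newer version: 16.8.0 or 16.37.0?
16.37.0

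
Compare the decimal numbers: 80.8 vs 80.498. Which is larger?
80.8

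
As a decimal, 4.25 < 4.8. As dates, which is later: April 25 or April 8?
April 25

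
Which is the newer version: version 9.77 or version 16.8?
version 16.8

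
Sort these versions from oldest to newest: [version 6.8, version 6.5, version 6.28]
[version 6.5, version 6.8, version 6.28]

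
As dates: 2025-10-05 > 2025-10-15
False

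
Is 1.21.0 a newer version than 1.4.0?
Yes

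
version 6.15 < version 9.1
True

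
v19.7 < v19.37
True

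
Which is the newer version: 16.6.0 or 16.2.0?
16.6.0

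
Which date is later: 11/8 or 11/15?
11/15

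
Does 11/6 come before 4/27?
No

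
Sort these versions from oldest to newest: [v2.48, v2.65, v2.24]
[v2.24, v2.48, v2.65]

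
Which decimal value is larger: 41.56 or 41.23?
41.56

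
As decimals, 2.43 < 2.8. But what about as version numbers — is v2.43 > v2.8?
True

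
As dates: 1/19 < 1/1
False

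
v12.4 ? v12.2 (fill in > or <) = >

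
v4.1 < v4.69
True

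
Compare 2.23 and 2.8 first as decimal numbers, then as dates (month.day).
As decimals: 2.23 < 2.8. As dates: 2/23 is later than 2/8 (day 23 > day 8).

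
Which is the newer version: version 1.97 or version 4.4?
version 4.4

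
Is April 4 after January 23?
Yes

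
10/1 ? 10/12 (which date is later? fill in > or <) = <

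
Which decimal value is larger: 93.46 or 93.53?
93.53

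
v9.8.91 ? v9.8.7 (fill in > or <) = >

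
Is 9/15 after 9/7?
Yes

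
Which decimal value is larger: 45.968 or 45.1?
45.968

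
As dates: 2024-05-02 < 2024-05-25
True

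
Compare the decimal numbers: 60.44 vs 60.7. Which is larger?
60.7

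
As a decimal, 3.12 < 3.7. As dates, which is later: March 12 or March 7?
March 12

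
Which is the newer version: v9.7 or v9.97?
v9.97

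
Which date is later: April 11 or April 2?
April 11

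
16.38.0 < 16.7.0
False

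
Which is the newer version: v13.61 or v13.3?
v13.61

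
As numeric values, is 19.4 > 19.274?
True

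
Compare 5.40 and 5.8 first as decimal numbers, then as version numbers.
As decimals: 5.40 < 5.8. As versions: v5.40 > v5.8 (minor version 40 > 8).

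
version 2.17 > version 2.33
False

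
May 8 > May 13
False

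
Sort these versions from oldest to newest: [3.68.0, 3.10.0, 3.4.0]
[3.4.0, 3.10.0, 3.68.0]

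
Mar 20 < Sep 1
True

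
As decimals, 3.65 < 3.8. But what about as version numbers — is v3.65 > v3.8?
True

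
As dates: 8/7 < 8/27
True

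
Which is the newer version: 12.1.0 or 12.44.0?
12.44.0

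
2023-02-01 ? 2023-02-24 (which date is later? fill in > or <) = <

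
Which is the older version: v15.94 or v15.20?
v15.20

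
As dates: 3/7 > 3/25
False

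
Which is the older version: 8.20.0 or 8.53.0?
8.20.0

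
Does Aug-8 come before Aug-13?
Yes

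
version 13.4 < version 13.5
True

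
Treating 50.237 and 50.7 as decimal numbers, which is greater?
50.7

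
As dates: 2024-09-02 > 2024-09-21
False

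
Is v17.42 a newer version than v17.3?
Yes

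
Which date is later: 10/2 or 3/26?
10/2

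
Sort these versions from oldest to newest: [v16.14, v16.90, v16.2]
[v16.2, v16.14, v16.90]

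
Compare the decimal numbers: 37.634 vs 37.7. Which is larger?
37.7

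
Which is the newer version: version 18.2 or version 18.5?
version 18.5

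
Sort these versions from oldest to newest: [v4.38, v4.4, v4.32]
[v4.4, v4.32, v4.38]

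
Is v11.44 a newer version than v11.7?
Yes. Version numbers are compared segment by segment as integers, not as decimals: minor version 44 > 7, so v11.44 > v11.7 (even though the decimal 11.44 < 11.7).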